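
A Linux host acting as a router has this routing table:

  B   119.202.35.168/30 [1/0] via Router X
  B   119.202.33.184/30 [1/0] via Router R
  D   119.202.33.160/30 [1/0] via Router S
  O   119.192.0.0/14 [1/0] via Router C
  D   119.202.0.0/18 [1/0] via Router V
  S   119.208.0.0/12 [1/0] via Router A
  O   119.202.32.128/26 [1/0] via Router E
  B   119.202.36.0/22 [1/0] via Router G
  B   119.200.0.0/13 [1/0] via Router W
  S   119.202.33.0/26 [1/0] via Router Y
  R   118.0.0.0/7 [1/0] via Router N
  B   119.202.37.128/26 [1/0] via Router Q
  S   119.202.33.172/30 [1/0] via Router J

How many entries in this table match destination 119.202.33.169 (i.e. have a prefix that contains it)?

3

Prefixes containing 119.202.33.169:
  118.0.0.0/7 (118.0.0.0 - 119.255.255.255)
  119.200.0.0/13 (119.200.0.0 - 119.207.255.255)
  119.202.0.0/18 (119.202.0.0 - 119.202.63.255)
Total matching entries: 3.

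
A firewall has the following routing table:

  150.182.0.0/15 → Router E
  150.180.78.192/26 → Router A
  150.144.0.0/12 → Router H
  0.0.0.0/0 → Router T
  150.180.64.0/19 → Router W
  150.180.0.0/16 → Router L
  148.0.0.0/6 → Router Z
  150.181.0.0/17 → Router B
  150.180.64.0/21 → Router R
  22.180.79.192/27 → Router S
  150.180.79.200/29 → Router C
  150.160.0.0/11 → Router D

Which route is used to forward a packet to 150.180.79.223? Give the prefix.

150.180.64.0/19

Entries matching 150.180.79.223:
  0.0.0.0/0 (default, matches everything)
  148.0.0.0/6 (148.0.0.0 - 151.255.255.255)
  150.160.0.0/11 (150.160.0.0 - 150.191.255.255)
  150.180.0.0/16 (150.180.0.0 - 150.180.255.255)
  150.180.64.0/19 (150.180.64.0 - 150.180.95.255)
Most specific is 150.180.64.0/19.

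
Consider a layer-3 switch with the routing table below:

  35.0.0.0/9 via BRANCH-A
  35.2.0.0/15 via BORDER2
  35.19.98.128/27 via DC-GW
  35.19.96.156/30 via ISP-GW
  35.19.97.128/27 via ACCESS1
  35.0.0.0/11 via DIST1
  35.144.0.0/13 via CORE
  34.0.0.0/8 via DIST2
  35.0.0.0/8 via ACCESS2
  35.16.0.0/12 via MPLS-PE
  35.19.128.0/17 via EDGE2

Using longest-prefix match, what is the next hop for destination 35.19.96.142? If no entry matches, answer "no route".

MPLS-PE

Routes whose prefix contains 35.19.96.142:
  35.0.0.0/8 (35.0.0.0 - 35.255.255.255) -> ACCESS2
  35.0.0.0/9 (35.0.0.0 - 35.127.255.255) -> BRANCH-A
  35.0.0.0/11 (35.0.0.0 - 35.31.255.255) -> DIST1
  35.16.0.0/12 (35.16.0.0 - 35.31.255.255) -> MPLS-PE
More-specific entries that do NOT match:
  35.19.96.156/30 (35.19.96.156 - 35.19.96.159) does not contain 35.19.96.142
  35.19.98.128/27 (35.19.98.128 - 35.19.98.159) does not contain 35.19.96.142
  35.19.97.128/27 (35.19.97.128 - 35.19.97.159) does not contain 35.19.96.142
  35.19.128.0/17 (35.19.128.0 - 35.19.255.255) does not contain 35.19.96.142
  35.2.0.0/15 (35.2.0.0 - 35.3.255.255) does not contain 35.19.96.142
  35.144.0.0/13 (35.144.0.0 - 35.151.255.255) does not contain 35.19.96.142
Longest matching prefix is /12 -> next hop MPLS-PE.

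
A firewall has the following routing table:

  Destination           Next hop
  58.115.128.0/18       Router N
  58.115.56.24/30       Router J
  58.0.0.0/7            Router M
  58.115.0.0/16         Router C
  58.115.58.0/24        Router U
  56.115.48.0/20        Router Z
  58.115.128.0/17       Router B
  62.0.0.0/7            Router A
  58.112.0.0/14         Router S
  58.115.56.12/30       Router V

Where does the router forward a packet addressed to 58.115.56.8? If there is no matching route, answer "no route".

Routes whose prefix contains 58.115.56.8:
  58.0.0.0/7 (58.0.0.0 - 59.255.255.255) -> Router M
  58.112.0.0/14 (58.112.0.0 - 58.115.255.255) -> Router S
  58.115.0.0/16 (58.115.0.0 - 58.115.255.255) -> Router C
More-specific entries that do NOT match:
  58.115.56.24/30 (58.115.56.24 - 58.115.56.27) does not contain 58.115.56.8
  58.115.56.12/30 (58.115.56.12 - 58.115.56.15) does not contain 58.115.56.8
  58.115.58.0/24 (58.115.58.0 - 58.115.58.255) does not contain 58.115.56.8
  56.115.48.0/20 (56.115.48.0 - 56.115.63.255) does not contain 58.115.56.8
  58.115.128.0/18 (58.115.128.0 - 58.115.191.255) does not contain 58.115.56.8
  58.115.128.0/17 (58.115.128.0 - 58.115.255.255) does not contain 58.115.56.8
Longest matching prefix is /16 -> next hop Router C.

Router C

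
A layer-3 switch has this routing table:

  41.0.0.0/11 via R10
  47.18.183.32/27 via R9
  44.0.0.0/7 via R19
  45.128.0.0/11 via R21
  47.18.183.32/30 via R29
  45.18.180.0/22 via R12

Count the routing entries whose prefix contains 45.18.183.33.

Prefixes containing 45.18.183.33:
  44.0.0.0/7 (44.0.0.0 - 45.255.255.255)
  45.18.180.0/22 (45.18.180.0 - 45.18.183.255)
Total matching entries: 2.

2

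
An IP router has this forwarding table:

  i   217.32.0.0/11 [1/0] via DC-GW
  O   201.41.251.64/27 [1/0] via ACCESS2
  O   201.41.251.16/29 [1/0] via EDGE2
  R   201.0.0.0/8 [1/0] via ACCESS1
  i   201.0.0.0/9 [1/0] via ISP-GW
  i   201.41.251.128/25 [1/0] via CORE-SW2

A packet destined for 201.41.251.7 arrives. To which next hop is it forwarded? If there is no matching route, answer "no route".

Routes whose prefix contains 201.41.251.7:
  201.0.0.0/8 (201.0.0.0 - 201.255.255.255) -> ACCESS1
  201.0.0.0/9 (201.0.0.0 - 201.127.255.255) -> ISP-GW
More-specific entries that do NOT match:
  201.41.251.16/29 (201.41.251.16 - 201.41.251.23) does not contain 201.41.251.7
  201.41.251.64/27 (201.41.251.64 - 201.41.251.95) does not contain 201.41.251.7
  201.41.251.128/25 (201.41.251.128 - 201.41.251.255) does not contain 201.41.251.7
  217.32.0.0/11 (217.32.0.0 - 217.63.255.255) does not contain 201.41.251.7
Longest matching prefix is /9 -> next hop ISP-GW.

ISP-GW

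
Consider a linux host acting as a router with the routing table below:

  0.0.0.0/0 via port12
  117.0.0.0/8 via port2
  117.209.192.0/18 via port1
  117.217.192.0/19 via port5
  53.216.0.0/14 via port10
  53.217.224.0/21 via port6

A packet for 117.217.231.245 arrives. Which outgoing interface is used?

Routes whose prefix contains 117.217.231.245:
  0.0.0.0/0 (default, matches everything) -> port12
  117.0.0.0/8 (117.0.0.0 - 117.255.255.255) -> port2
More-specific entries that do NOT match:
  53.217.224.0/21 (53.217.224.0 - 53.217.231.255) does not contain 117.217.231.245
  117.217.192.0/19 (117.217.192.0 - 117.217.223.255) does not contain 117.217.231.245
  117.209.192.0/18 (117.209.192.0 - 117.209.255.255) does not contain 117.217.231.245
  53.216.0.0/14 (53.216.0.0 - 53.219.255.255) does not contain 117.217.231.245
Longest matching prefix is /8 -> interface port2.

port2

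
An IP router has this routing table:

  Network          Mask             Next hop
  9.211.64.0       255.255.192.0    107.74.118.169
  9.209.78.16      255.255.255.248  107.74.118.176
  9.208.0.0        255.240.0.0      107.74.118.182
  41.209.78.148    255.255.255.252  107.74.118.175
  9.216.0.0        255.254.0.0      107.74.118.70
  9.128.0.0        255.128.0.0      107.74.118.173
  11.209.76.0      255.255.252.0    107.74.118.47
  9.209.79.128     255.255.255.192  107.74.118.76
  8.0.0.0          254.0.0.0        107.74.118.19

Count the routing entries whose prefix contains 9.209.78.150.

Prefixes containing 9.209.78.150:
  8.0.0.0/7 (8.0.0.0 - 9.255.255.255)
  9.128.0.0/9 (9.128.0.0 - 9.255.255.255)
  9.208.0.0/12 (9.208.0.0 - 9.223.255.255)
Total matching entries: 3.

3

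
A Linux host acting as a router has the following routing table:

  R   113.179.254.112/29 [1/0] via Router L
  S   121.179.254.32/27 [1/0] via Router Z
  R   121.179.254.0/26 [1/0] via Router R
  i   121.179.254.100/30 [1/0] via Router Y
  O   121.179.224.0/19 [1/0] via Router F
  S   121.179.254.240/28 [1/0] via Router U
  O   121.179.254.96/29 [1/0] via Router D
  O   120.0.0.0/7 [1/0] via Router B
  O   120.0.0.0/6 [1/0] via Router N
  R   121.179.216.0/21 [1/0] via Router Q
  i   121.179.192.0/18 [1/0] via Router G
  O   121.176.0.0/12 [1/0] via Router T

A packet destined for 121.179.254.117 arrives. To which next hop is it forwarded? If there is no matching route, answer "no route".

Router F

Routes whose prefix contains 121.179.254.117:
  120.0.0.0/6 (120.0.0.0 - 123.255.255.255) -> Router N
  120.0.0.0/7 (120.0.0.0 - 121.255.255.255) -> Router B
  121.176.0.0/12 (121.176.0.0 - 121.191.255.255) -> Router T
  121.179.192.0/18 (121.179.192.0 - 121.179.255.255) -> Router G
  121.179.224.0/19 (121.179.224.0 - 121.179.255.255) -> Router F
More-specific entries that do NOT match:
  121.179.254.100/30 (121.179.254.100 - 121.179.254.103) does not contain 121.179.254.117
  113.179.254.112/29 (113.179.254.112 - 113.179.254.119) does not contain 121.179.254.117
  121.179.254.96/29 (121.179.254.96 - 121.179.254.103) does not contain 121.179.254.117
  121.179.254.240/28 (121.179.254.240 - 121.179.254.255) does not contain 121.179.254.117
  121.179.254.32/27 (121.179.254.32 - 121.179.254.63) does not contain 121.179.254.117
  121.179.254.0/26 (121.179.254.0 - 121.179.254.63) does not contain 121.179.254.117
  121.179.216.0/21 (121.179.216.0 - 121.179.223.255) does not contain 121.179.254.117
Longest matching prefix is /19 -> next hop Router F.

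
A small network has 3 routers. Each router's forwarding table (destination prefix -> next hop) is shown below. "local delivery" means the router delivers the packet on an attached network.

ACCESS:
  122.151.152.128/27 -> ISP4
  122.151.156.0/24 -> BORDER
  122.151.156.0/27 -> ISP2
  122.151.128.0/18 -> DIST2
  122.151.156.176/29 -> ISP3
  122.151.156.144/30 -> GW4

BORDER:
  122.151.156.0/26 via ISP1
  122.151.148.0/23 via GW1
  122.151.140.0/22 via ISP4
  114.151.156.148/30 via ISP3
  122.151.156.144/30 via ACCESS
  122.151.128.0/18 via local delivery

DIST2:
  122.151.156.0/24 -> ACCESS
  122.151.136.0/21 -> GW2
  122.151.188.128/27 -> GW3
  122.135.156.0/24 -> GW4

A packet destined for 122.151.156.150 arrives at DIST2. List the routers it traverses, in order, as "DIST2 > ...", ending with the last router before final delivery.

At DIST2: longest match for 122.151.156.150 is 122.151.156.0/24 -> ACCESS
At ACCESS: longest match for 122.151.156.150 is 122.151.156.0/24 -> BORDER
At BORDER: longest match for 122.151.156.150 is 122.151.128.0/18 -> local delivery

DIST2 > ACCESS > BORDER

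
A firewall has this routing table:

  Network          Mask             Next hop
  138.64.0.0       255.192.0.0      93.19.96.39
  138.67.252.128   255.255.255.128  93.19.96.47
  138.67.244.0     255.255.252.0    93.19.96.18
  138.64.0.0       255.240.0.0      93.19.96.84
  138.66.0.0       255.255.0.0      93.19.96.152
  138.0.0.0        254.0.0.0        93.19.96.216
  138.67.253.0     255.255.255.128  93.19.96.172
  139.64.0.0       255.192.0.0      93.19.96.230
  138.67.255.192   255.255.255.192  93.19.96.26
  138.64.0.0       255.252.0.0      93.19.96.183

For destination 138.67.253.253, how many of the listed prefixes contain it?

4

Prefixes containing 138.67.253.253:
  138.0.0.0/7 (138.0.0.0 - 139.255.255.255)
  138.64.0.0/10 (138.64.0.0 - 138.127.255.255)
  138.64.0.0/12 (138.64.0.0 - 138.79.255.255)
  138.64.0.0/14 (138.64.0.0 - 138.67.255.255)
Total matching entries: 4.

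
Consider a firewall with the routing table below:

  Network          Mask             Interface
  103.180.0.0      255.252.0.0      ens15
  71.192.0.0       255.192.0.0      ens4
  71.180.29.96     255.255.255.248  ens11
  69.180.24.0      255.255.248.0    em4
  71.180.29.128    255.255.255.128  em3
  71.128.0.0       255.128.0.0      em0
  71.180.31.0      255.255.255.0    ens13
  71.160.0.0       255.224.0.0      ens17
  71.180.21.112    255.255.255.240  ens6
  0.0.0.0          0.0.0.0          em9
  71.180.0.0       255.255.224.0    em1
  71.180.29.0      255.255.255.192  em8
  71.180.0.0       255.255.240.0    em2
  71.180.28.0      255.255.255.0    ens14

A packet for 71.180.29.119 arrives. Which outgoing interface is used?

em1

Routes whose prefix contains 71.180.29.119:
  0.0.0.0/0 (default, matches everything) -> em9
  71.128.0.0/9 (71.128.0.0 - 71.255.255.255) -> em0
  71.160.0.0/11 (71.160.0.0 - 71.191.255.255) -> ens17
  71.180.0.0/19 (71.180.0.0 - 71.180.31.255) -> em1
More-specific entries that do NOT match:
  71.180.29.96/29 (71.180.29.96 - 71.180.29.103) does not contain 71.180.29.119
  71.180.21.112/28 (71.180.21.112 - 71.180.21.127) does not contain 71.180.29.119
  71.180.29.0/26 (71.180.29.0 - 71.180.29.63) does not contain 71.180.29.119
  71.180.29.128/25 (71.180.29.128 - 71.180.29.255) does not contain 71.180.29.119
  71.180.31.0/24 (71.180.31.0 - 71.180.31.255) does not contain 71.180.29.119
  71.180.28.0/24 (71.180.28.0 - 71.180.28.255) does not contain 71.180.29.119
  69.180.24.0/21 (69.180.24.0 - 69.180.31.255) does not contain 71.180.29.119
  71.180.0.0/20 (71.180.0.0 - 71.180.15.255) does not contain 71.180.29.119
Longest matching prefix is /19 -> interface em1.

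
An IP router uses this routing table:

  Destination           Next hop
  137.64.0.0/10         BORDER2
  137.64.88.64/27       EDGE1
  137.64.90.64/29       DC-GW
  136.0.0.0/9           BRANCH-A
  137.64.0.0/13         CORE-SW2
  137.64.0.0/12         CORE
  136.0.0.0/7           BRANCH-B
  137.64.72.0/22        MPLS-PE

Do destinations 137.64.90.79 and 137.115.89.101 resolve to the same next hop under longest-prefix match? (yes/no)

137.64.90.79: longest match 137.64.0.0/13 -> CORE-SW2
137.115.89.101: longest match 137.64.0.0/10 -> BORDER2

no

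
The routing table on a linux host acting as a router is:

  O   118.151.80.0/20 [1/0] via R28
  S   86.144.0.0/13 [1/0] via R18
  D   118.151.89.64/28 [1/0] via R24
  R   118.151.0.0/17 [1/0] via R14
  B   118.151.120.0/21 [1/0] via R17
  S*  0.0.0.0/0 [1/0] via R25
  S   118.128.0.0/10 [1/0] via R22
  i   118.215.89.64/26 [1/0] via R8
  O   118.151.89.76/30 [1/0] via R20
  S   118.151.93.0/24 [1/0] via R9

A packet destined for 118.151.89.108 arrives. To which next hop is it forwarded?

Routes whose prefix contains 118.151.89.108:
  0.0.0.0/0 (default, matches everything) -> R25
  118.128.0.0/10 (118.128.0.0 - 118.191.255.255) -> R22
  118.151.0.0/17 (118.151.0.0 - 118.151.127.255) -> R14
  118.151.80.0/20 (118.151.80.0 - 118.151.95.255) -> R28
More-specific entries that do NOT match:
  118.151.89.76/30 (118.151.89.76 - 118.151.89.79) does not contain 118.151.89.108
  118.151.89.64/28 (118.151.89.64 - 118.151.89.79) does not contain 118.151.89.108
  118.215.89.64/26 (118.215.89.64 - 118.215.89.127) does not contain 118.151.89.108
  118.151.93.0/24 (118.151.93.0 - 118.151.93.255) does not contain 118.151.89.108
  118.151.120.0/21 (118.151.120.0 - 118.151.127.255) does not contain 118.151.89.108
Longest matching prefix is /20 -> next hop R28.

R28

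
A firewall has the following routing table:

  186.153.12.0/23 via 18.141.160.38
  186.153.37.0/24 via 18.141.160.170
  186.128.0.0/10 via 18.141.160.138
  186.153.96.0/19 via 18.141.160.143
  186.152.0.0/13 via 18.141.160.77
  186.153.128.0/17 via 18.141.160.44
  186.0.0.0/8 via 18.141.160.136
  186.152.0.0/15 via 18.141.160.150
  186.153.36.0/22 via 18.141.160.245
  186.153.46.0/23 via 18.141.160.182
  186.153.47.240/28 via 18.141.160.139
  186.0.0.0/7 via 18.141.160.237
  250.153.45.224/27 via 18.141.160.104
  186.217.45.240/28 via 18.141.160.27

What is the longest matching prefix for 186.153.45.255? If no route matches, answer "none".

186.152.0.0/15

Entries matching 186.153.45.255:
  186.0.0.0/7 (186.0.0.0 - 187.255.255.255)
  186.0.0.0/8 (186.0.0.0 - 186.255.255.255)
  186.128.0.0/10 (186.128.0.0 - 186.191.255.255)
  186.152.0.0/13 (186.152.0.0 - 186.159.255.255)
  186.152.0.0/15 (186.152.0.0 - 186.153.255.255)
Most specific is 186.152.0.0/15.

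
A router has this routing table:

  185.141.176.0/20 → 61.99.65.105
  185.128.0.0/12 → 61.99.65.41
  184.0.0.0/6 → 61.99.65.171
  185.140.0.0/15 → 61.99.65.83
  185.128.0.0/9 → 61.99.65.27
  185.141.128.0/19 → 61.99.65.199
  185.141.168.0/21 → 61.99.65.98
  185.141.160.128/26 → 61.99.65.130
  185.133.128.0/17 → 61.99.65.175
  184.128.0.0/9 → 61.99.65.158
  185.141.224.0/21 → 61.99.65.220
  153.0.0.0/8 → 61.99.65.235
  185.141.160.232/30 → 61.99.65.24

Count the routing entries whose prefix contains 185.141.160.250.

4

Prefixes containing 185.141.160.250:
  184.0.0.0/6 (184.0.0.0 - 187.255.255.255)
  185.128.0.0/9 (185.128.0.0 - 185.255.255.255)
  185.128.0.0/12 (185.128.0.0 - 185.143.255.255)
  185.140.0.0/15 (185.140.0.0 - 185.141.255.255)
Total matching entries: 4.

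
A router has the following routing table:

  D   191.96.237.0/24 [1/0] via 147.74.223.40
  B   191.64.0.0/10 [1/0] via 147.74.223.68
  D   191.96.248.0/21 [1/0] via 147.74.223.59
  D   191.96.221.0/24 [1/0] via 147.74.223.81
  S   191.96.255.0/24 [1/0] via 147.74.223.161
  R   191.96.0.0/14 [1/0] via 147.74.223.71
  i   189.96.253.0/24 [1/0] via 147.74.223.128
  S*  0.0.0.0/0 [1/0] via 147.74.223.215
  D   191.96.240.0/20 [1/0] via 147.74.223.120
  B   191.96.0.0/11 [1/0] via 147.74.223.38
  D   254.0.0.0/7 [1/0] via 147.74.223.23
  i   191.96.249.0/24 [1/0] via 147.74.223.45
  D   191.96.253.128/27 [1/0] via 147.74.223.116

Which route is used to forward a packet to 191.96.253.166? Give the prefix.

191.96.248.0/21

Entries matching 191.96.253.166:
  0.0.0.0/0 (default, matches everything)
  191.64.0.0/10 (191.64.0.0 - 191.127.255.255)
  191.96.0.0/11 (191.96.0.0 - 191.127.255.255)
  191.96.0.0/14 (191.96.0.0 - 191.99.255.255)
  191.96.240.0/20 (191.96.240.0 - 191.96.255.255)
  191.96.248.0/21 (191.96.248.0 - 191.96.255.255)
Most specific is 191.96.248.0/21.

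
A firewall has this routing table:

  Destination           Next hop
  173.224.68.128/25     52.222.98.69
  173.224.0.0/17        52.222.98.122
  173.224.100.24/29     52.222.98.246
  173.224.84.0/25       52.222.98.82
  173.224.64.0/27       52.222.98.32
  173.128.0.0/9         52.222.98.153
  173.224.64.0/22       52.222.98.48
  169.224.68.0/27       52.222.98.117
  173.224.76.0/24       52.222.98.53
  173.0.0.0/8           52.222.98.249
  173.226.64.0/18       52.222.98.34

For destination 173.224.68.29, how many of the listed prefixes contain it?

Prefixes containing 173.224.68.29:
  173.0.0.0/8 (173.0.0.0 - 173.255.255.255)
  173.128.0.0/9 (173.128.0.0 - 173.255.255.255)
  173.224.0.0/17 (173.224.0.0 - 173.224.127.255)
Total matching entries: 3.

3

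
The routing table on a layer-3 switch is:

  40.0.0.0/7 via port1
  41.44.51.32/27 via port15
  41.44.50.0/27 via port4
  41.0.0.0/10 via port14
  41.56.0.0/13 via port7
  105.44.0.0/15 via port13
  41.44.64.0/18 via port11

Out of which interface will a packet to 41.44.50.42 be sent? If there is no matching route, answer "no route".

port14

Routes whose prefix contains 41.44.50.42:
  40.0.0.0/7 (40.0.0.0 - 41.255.255.255) -> port1
  41.0.0.0/10 (41.0.0.0 - 41.63.255.255) -> port14
More-specific entries that do NOT match:
  41.44.51.32/27 (41.44.51.32 - 41.44.51.63) does not contain 41.44.50.42
  41.44.50.0/27 (41.44.50.0 - 41.44.50.31) does not contain 41.44.50.42
  41.44.64.0/18 (41.44.64.0 - 41.44.127.255) does not contain 41.44.50.42
  105.44.0.0/15 (105.44.0.0 - 105.45.255.255) does not contain 41.44.50.42
  41.56.0.0/13 (41.56.0.0 - 41.63.255.255) does not contain 41.44.50.42
Longest matching prefix is /10 -> interface port14.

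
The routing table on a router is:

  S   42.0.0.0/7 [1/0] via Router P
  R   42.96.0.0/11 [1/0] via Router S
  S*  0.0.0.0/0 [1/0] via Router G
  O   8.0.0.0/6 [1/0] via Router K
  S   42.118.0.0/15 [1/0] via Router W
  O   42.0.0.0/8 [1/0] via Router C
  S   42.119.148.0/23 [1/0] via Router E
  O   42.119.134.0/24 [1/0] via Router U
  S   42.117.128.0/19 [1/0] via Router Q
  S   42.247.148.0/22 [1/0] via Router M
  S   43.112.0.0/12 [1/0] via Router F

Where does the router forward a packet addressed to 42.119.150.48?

Routes whose prefix contains 42.119.150.48:
  0.0.0.0/0 (default, matches everything) -> Router G
  42.0.0.0/7 (42.0.0.0 - 43.255.255.255) -> Router P
  42.0.0.0/8 (42.0.0.0 - 42.255.255.255) -> Router C
  42.96.0.0/11 (42.96.0.0 - 42.127.255.255) -> Router S
  42.118.0.0/15 (42.118.0.0 - 42.119.255.255) -> Router W
More-specific entries that do NOT match:
  42.119.134.0/24 (42.119.134.0 - 42.119.134.255) does not contain 42.119.150.48
  42.119.148.0/23 (42.119.148.0 - 42.119.149.255) does not contain 42.119.150.48
  42.247.148.0/22 (42.247.148.0 - 42.247.151.255) does not contain 42.119.150.48
  42.117.128.0/19 (42.117.128.0 - 42.117.159.255) does not contain 42.119.150.48
Longest matching prefix is /15 -> next hop Router W.

Router W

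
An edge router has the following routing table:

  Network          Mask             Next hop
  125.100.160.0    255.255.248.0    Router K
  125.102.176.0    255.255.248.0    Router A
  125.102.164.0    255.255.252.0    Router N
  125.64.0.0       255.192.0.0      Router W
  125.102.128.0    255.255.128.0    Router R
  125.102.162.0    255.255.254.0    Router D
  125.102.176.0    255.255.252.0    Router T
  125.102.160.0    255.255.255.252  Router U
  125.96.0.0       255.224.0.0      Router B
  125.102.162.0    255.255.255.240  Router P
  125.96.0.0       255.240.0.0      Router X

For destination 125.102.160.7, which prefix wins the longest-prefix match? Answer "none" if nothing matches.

125.102.128.0/17

Entries matching 125.102.160.7:
  125.64.0.0/10 (125.64.0.0 - 125.127.255.255)
  125.96.0.0/11 (125.96.0.0 - 125.127.255.255)
  125.96.0.0/12 (125.96.0.0 - 125.111.255.255)
  125.102.128.0/17 (125.102.128.0 - 125.102.255.255)
Most specific is 125.102.128.0/17.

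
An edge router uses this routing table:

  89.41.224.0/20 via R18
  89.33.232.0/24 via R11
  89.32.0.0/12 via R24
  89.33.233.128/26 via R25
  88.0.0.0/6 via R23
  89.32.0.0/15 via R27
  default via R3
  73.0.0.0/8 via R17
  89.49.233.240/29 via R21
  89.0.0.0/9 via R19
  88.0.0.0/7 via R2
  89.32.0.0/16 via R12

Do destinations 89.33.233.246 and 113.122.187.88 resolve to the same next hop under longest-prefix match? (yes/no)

no

89.33.233.246: longest match 89.32.0.0/15 -> R27
113.122.187.88: longest match 0.0.0.0/0 -> R3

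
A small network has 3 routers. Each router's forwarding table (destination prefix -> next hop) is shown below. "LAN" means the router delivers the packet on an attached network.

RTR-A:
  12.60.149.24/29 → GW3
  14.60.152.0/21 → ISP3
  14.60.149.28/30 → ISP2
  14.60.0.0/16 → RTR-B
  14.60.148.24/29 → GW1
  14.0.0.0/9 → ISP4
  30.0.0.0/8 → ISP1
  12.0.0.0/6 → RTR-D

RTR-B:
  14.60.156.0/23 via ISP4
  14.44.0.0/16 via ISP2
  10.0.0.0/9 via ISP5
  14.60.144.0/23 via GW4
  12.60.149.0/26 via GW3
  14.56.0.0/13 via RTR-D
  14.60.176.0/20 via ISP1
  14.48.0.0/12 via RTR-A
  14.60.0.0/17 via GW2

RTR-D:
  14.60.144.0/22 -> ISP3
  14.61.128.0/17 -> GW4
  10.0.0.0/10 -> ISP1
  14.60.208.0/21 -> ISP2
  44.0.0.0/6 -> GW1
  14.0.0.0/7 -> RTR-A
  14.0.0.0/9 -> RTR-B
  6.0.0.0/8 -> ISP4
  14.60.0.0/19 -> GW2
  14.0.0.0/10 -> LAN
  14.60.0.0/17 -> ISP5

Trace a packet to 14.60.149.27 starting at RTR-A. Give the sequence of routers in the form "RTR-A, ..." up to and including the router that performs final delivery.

At RTR-A: longest match for 14.60.149.27 is 14.60.0.0/16 -> RTR-B
At RTR-B: longest match for 14.60.149.27 is 14.56.0.0/13 -> RTR-D
At RTR-D: longest match for 14.60.149.27 is 14.0.0.0/10 -> LAN

RTR-A, RTR-B, RTR-D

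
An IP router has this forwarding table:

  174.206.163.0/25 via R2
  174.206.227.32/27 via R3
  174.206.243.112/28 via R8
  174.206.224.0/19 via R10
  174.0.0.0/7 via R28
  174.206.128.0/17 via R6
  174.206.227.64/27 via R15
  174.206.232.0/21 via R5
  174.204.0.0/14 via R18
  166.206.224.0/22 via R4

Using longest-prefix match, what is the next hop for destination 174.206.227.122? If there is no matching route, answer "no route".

Routes whose prefix contains 174.206.227.122:
  174.0.0.0/7 (174.0.0.0 - 175.255.255.255) -> R28
  174.204.0.0/14 (174.204.0.0 - 174.207.255.255) -> R18
  174.206.128.0/17 (174.206.128.0 - 174.206.255.255) -> R6
  174.206.224.0/19 (174.206.224.0 - 174.206.255.255) -> R10
More-specific entries that do NOT match:
  174.206.243.112/28 (174.206.243.112 - 174.206.243.127) does not contain 174.206.227.122
  174.206.227.32/27 (174.206.227.32 - 174.206.227.63) does not contain 174.206.227.122
  174.206.227.64/27 (174.206.227.64 - 174.206.227.95) does not contain 174.206.227.122
  174.206.163.0/25 (174.206.163.0 - 174.206.163.127) does not contain 174.206.227.122
  166.206.224.0/22 (166.206.224.0 - 166.206.227.255) does not contain 174.206.227.122
  174.206.232.0/21 (174.206.232.0 - 174.206.239.255) does not contain 174.206.227.122
Longest matching prefix is /19 -> next hop R10.

R10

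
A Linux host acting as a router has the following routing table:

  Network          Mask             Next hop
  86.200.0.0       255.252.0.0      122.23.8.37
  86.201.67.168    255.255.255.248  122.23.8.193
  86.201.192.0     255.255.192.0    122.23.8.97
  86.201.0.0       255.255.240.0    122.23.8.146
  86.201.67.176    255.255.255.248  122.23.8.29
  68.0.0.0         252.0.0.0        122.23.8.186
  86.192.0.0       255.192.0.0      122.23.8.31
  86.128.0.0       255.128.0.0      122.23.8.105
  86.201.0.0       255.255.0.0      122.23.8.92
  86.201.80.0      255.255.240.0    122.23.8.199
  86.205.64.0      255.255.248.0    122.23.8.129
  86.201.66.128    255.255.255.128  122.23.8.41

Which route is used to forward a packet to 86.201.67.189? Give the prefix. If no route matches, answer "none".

Entries matching 86.201.67.189:
  86.128.0.0/9 (86.128.0.0 - 86.255.255.255)
  86.192.0.0/10 (86.192.0.0 - 86.255.255.255)
  86.200.0.0/14 (86.200.0.0 - 86.203.255.255)
  86.201.0.0/16 (86.201.0.0 - 86.201.255.255)
Most specific is 86.201.0.0/16.

86.201.0.0/16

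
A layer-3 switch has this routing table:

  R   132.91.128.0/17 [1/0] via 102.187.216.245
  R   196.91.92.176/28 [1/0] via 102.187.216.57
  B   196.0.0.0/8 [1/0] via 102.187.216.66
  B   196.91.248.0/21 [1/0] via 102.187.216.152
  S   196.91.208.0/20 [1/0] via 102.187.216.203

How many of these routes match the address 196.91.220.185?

Prefixes containing 196.91.220.185:
  196.0.0.0/8 (196.0.0.0 - 196.255.255.255)
  196.91.208.0/20 (196.91.208.0 - 196.91.223.255)
Total matching entries: 2.

2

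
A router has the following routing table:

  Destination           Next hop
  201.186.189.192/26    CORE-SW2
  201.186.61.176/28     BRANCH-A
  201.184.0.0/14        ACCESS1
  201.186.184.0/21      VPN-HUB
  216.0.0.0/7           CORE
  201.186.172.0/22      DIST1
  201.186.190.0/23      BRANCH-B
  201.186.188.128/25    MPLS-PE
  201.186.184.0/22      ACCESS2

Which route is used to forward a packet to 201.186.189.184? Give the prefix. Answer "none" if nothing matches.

Entries matching 201.186.189.184:
  201.184.0.0/14 (201.184.0.0 - 201.187.255.255)
  201.186.184.0/21 (201.186.184.0 - 201.186.191.255)
Most specific is 201.186.184.0/21.

201.186.184.0/21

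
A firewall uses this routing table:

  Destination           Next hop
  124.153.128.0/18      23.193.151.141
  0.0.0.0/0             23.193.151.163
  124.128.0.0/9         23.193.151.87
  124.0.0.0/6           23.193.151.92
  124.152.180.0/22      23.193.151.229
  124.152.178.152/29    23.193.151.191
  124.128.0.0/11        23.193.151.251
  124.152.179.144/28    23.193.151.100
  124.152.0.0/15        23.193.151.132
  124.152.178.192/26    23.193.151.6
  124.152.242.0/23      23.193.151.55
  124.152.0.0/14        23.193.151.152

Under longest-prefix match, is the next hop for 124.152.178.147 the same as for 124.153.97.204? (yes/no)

124.152.178.147: longest match 124.152.0.0/15 -> 23.193.151.132
124.153.97.204: longest match 124.152.0.0/15 -> 23.193.151.132

yes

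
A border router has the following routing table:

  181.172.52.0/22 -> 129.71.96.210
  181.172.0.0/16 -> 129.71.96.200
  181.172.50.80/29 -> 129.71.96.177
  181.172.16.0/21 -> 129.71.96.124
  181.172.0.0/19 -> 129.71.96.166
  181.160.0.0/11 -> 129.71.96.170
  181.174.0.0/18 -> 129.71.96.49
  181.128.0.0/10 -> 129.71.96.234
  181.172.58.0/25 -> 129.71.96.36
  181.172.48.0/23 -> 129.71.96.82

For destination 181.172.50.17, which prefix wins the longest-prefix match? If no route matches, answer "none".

181.172.0.0/16

Entries matching 181.172.50.17:
  181.128.0.0/10 (181.128.0.0 - 181.191.255.255)
  181.160.0.0/11 (181.160.0.0 - 181.191.255.255)
  181.172.0.0/16 (181.172.0.0 - 181.172.255.255)
Most specific is 181.172.0.0/16.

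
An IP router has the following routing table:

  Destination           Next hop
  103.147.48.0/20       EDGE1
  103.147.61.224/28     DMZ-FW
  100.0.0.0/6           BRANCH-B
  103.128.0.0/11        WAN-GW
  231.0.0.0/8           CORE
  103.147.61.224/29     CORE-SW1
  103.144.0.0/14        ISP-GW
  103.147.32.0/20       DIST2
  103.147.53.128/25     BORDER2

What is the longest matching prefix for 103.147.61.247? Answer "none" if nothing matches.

Entries matching 103.147.61.247:
  100.0.0.0/6 (100.0.0.0 - 103.255.255.255)
  103.128.0.0/11 (103.128.0.0 - 103.159.255.255)
  103.144.0.0/14 (103.144.0.0 - 103.147.255.255)
  103.147.48.0/20 (103.147.48.0 - 103.147.63.255)
Most specific is 103.147.48.0/20.

103.147.48.0/20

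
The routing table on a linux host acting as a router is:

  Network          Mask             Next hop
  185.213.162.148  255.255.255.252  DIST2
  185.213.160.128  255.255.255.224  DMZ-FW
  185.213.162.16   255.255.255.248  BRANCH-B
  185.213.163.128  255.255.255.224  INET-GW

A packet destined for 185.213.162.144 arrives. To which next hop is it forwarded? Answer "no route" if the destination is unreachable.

No entry's prefix contains 185.213.162.144; there is no default route.

no route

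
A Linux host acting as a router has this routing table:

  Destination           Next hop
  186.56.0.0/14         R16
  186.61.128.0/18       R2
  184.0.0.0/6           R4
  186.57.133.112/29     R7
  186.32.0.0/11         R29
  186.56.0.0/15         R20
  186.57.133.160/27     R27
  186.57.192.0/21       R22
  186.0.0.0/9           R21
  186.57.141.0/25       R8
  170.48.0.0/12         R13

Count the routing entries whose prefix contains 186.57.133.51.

5

Prefixes containing 186.57.133.51:
  184.0.0.0/6 (184.0.0.0 - 187.255.255.255)
  186.0.0.0/9 (186.0.0.0 - 186.127.255.255)
  186.32.0.0/11 (186.32.0.0 - 186.63.255.255)
  186.56.0.0/14 (186.56.0.0 - 186.59.255.255)
  186.56.0.0/15 (186.56.0.0 - 186.57.255.255)
Total matching entries: 5.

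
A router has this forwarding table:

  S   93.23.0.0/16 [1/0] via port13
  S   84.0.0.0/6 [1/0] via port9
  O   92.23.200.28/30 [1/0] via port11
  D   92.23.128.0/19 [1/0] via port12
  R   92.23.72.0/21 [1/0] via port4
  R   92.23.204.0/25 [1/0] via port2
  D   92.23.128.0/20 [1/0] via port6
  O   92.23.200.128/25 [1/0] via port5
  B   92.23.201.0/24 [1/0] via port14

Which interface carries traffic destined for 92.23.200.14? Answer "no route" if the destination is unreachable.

No entry's prefix contains 92.23.200.14; there is no default route.

no route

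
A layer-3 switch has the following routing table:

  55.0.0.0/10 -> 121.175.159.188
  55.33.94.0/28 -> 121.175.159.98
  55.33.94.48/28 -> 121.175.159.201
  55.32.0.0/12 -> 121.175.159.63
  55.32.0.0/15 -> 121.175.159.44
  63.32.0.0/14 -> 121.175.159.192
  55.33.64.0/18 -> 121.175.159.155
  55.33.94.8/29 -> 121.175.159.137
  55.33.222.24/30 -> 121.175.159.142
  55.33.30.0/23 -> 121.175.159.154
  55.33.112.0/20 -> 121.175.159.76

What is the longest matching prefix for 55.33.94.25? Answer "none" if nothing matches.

55.33.64.0/18

Entries matching 55.33.94.25:
  55.0.0.0/10 (55.0.0.0 - 55.63.255.255)
  55.32.0.0/12 (55.32.0.0 - 55.47.255.255)
  55.32.0.0/15 (55.32.0.0 - 55.33.255.255)
  55.33.64.0/18 (55.33.64.0 - 55.33.127.255)
Most specific is 55.33.64.0/18.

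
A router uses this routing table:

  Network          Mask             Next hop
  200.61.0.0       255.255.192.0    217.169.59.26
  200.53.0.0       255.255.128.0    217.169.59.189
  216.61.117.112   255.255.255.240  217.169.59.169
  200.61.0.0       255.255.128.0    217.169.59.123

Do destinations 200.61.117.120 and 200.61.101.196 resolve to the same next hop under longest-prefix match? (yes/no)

200.61.117.120: longest match 200.61.0.0/17 -> 217.169.59.123
200.61.101.196: longest match 200.61.0.0/17 -> 217.169.59.123

yes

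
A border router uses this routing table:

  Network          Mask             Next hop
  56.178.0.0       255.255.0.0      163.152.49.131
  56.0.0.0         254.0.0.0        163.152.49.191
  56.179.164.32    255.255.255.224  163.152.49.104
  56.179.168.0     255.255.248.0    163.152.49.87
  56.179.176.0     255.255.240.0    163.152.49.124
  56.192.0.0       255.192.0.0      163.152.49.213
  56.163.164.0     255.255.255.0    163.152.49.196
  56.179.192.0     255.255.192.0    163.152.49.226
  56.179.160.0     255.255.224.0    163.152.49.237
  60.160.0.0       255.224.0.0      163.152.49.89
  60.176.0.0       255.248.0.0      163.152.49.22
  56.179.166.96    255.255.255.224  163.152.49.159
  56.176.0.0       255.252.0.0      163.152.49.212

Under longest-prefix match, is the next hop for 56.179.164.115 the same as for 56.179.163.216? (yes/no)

yes

56.179.164.115: longest match 56.179.160.0/19 -> 163.152.49.237
56.179.163.216: longest match 56.179.160.0/19 -> 163.152.49.237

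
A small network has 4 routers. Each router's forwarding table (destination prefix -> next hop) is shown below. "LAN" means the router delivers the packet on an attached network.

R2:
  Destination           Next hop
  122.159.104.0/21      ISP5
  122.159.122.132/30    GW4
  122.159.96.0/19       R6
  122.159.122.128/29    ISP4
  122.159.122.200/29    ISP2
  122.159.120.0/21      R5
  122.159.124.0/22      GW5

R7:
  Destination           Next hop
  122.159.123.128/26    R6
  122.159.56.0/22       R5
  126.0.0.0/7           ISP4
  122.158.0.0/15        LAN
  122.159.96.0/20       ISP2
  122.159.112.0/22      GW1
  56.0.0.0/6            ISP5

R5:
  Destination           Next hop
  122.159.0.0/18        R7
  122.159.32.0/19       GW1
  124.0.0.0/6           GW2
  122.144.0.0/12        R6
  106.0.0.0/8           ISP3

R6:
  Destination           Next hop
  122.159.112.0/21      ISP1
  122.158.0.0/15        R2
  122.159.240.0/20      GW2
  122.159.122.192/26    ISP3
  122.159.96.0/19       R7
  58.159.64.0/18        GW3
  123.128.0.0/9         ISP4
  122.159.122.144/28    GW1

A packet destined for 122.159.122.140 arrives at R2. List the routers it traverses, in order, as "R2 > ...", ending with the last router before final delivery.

At R2: longest match for 122.159.122.140 is 122.159.120.0/21 -> R5
At R5: longest match for 122.159.122.140 is 122.144.0.0/12 -> R6
At R6: longest match for 122.159.122.140 is 122.159.96.0/19 -> R7
At R7: longest match for 122.159.122.140 is 122.158.0.0/15 -> LAN

R2 > R5 > R6 > R7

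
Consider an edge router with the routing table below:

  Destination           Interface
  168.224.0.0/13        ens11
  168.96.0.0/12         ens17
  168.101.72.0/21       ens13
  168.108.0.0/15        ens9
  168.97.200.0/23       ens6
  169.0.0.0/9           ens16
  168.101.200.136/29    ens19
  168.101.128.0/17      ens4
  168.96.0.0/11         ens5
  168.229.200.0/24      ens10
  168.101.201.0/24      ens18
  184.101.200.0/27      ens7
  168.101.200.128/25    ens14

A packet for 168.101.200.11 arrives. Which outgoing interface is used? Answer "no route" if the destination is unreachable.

Routes whose prefix contains 168.101.200.11:
  168.96.0.0/11 (168.96.0.0 - 168.127.255.255) -> ens5
  168.96.0.0/12 (168.96.0.0 - 168.111.255.255) -> ens17
  168.101.128.0/17 (168.101.128.0 - 168.101.255.255) -> ens4
More-specific entries that do NOT match:
  168.101.200.136/29 (168.101.200.136 - 168.101.200.143) does not contain 168.101.200.11
  184.101.200.0/27 (184.101.200.0 - 184.101.200.31) does not contain 168.101.200.11
  168.101.200.128/25 (168.101.200.128 - 168.101.200.255) does not contain 168.101.200.11
  168.229.200.0/24 (168.229.200.0 - 168.229.200.255) does not contain 168.101.200.11
  168.101.201.0/24 (168.101.201.0 - 168.101.201.255) does not contain 168.101.200.11
  168.97.200.0/23 (168.97.200.0 - 168.97.201.255) does not contain 168.101.200.11
  168.101.72.0/21 (168.101.72.0 - 168.101.79.255) does not contain 168.101.200.11
Longest matching prefix is /17 -> interface ens4.

ens4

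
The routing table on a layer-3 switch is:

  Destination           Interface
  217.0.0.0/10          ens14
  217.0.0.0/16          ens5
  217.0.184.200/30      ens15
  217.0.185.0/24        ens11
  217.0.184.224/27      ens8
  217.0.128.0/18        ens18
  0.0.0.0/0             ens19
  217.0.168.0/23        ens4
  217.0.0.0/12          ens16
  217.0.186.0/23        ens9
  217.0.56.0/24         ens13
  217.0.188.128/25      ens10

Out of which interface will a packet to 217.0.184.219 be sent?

Routes whose prefix contains 217.0.184.219:
  0.0.0.0/0 (default, matches everything) -> ens19
  217.0.0.0/10 (217.0.0.0 - 217.63.255.255) -> ens14
  217.0.0.0/12 (217.0.0.0 - 217.15.255.255) -> ens16
  217.0.0.0/16 (217.0.0.0 - 217.0.255.255) -> ens5
  217.0.128.0/18 (217.0.128.0 - 217.0.191.255) -> ens18
More-specific entries that do NOT match:
  217.0.184.200/30 (217.0.184.200 - 217.0.184.203) does not contain 217.0.184.219
  217.0.184.224/27 (217.0.184.224 - 217.0.184.255) does not contain 217.0.184.219
  217.0.188.128/25 (217.0.188.128 - 217.0.188.255) does not contain 217.0.184.219
  217.0.185.0/24 (217.0.185.0 - 217.0.185.255) does not contain 217.0.184.219
  217.0.56.0/24 (217.0.56.0 - 217.0.56.255) does not contain 217.0.184.219
  217.0.168.0/23 (217.0.168.0 - 217.0.169.255) does not contain 217.0.184.219
  217.0.186.0/23 (217.0.186.0 - 217.0.187.255) does not contain 217.0.184.219
Longest matching prefix is /18 -> interface ens18.

ens18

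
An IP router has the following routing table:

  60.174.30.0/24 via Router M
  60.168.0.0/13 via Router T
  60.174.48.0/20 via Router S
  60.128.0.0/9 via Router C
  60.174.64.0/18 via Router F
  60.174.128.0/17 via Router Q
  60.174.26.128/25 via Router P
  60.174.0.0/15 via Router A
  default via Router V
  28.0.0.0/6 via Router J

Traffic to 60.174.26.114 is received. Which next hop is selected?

Routes whose prefix contains 60.174.26.114:
  0.0.0.0/0 (default, matches everything) -> Router V
  60.128.0.0/9 (60.128.0.0 - 60.255.255.255) -> Router C
  60.168.0.0/13 (60.168.0.0 - 60.175.255.255) -> Router T
  60.174.0.0/15 (60.174.0.0 - 60.175.255.255) -> Router A
More-specific entries that do NOT match:
  60.174.26.128/25 (60.174.26.128 - 60.174.26.255) does not contain 60.174.26.114
  60.174.30.0/24 (60.174.30.0 - 60.174.30.255) does not contain 60.174.26.114
  60.174.48.0/20 (60.174.48.0 - 60.174.63.255) does not contain 60.174.26.114
  60.174.64.0/18 (60.174.64.0 - 60.174.127.255) does not contain 60.174.26.114
  60.174.128.0/17 (60.174.128.0 - 60.174.255.255) does not contain 60.174.26.114
Longest matching prefix is /15 -> next hop Router A.

Router A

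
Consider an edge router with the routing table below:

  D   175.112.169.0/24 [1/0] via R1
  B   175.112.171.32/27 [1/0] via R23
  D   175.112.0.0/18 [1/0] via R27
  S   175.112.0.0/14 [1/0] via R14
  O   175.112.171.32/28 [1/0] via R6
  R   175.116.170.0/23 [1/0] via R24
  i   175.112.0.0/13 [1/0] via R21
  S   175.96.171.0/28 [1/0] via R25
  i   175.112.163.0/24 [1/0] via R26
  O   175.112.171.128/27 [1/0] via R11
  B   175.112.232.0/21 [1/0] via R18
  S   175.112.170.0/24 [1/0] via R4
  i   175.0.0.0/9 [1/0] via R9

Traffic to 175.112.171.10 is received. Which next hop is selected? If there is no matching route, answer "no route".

Routes whose prefix contains 175.112.171.10:
  175.0.0.0/9 (175.0.0.0 - 175.127.255.255) -> R9
  175.112.0.0/13 (175.112.0.0 - 175.119.255.255) -> R21
  175.112.0.0/14 (175.112.0.0 - 175.115.255.255) -> R14
More-specific entries that do NOT match:
  175.112.171.32/28 (175.112.171.32 - 175.112.171.47) does not contain 175.112.171.10
  175.96.171.0/28 (175.96.171.0 - 175.96.171.15) does not contain 175.112.171.10
  175.112.171.32/27 (175.112.171.32 - 175.112.171.63) does not contain 175.112.171.10
  175.112.171.128/27 (175.112.171.128 - 175.112.171.159) does not contain 175.112.171.10
  175.112.169.0/24 (175.112.169.0 - 175.112.169.255) does not contain 175.112.171.10
  175.112.163.0/24 (175.112.163.0 - 175.112.163.255) does not contain 175.112.171.10
  175.112.170.0/24 (175.112.170.0 - 175.112.170.255) does not contain 175.112.171.10
  175.116.170.0/23 (175.116.170.0 - 175.116.171.255) does not contain 175.112.171.10
  175.112.232.0/21 (175.112.232.0 - 175.112.239.255) does not contain 175.112.171.10
  175.112.0.0/18 (175.112.0.0 - 175.112.63.255) does not contain 175.112.171.10
Longest matching prefix is /14 -> next hop R14.

R14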